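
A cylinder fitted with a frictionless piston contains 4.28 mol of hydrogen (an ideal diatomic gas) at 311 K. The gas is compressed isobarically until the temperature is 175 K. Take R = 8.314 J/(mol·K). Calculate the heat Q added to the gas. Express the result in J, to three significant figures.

Q ≈ -16900 J

Isobaric: W = nRΔT = (4.28)(8.314)(-136) = -4839 J.
ΔU = nCᵥΔT with Cᵥ = 5R/2: ΔU = (4.28)(20.79)(-136) = -12099 J.
Q = ΔU + W = -12099 − 4839 = -16938 J.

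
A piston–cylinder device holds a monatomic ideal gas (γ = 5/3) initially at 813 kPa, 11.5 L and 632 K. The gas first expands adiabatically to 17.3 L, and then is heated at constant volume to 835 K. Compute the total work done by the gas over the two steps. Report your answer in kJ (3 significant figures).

W_total ≈ 3.34 kJ

Step 1 (adiabatic): W = (P₁V₁ − P₂V₂)/(γ−1) = (9350 − 7121)/0.667 = 3342 J.
Step 2 (isochoric): W = 0 (constant volume).
W_total = 3342 + 0 = 3342 J.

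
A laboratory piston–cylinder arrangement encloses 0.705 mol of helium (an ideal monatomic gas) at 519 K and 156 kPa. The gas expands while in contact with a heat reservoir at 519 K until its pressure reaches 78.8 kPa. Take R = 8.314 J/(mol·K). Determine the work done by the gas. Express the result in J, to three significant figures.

Isothermal process: W = nRT ln(V₂/V₁) = nRT ln(P₁/P₂).
W = (0.705)(8.314)(519) × ln(156/78.8)
  = 3042 × ln(1.98) = 3042 × 0.6829
W_by_gas = 2078 J.

W ≈ 2080 J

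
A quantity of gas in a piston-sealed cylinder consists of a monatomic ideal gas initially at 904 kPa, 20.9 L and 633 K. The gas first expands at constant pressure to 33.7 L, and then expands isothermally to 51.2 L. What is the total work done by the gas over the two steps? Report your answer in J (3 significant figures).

W_total ≈ 24300 J

Step 1 (isobaric): W = PΔV = (904 kPa)(33.7 − 20.9 L) = 11571 J.
After step 1: P = 904 kPa, V = 33.7 L, T = 1021 K.
Step 2 (isothermal): W = P₁V₁ ln(V₂/V₁) = (30465) ln(51.2/33.7) = 12742 J.
W_total = 11571 + 12742 = 24313 J.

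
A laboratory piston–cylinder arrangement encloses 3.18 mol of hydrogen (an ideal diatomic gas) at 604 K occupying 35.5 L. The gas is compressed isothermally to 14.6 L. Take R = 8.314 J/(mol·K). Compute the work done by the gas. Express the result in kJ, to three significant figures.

W ≈ -14.2 kJ

Isothermal: W = nRT ln(V₂/V₁).
W = (3.18)(8.314)(604) × ln(14.6/35.5)
  = 15969 × -0.8885
W_by_gas = -14189 J.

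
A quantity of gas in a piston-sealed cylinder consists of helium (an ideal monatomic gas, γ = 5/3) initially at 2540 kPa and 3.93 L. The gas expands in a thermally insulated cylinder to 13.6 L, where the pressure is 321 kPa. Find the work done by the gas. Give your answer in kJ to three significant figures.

W ≈ 8.42 kJ

Adiabatic: W = (P₁V₁ − P₂V₂)/(γ − 1) with γ = 5/3.
P₁V₁ = 9982 J, P₂V₂ = 4366 J.
W = (9982 − 4366) / 0.6667 = 8425 J.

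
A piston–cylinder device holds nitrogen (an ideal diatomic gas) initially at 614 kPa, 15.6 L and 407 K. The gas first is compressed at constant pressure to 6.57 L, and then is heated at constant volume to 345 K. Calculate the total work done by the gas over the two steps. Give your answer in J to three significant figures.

W_total ≈ -5540 J

Step 1 (isobaric): W = PΔV = (614 kPa)(6.57 − 15.6 L) = -5544 J.
Step 2 (isochoric): W = 0 (constant volume).
W_total = -5544 + 0 = -5544 J.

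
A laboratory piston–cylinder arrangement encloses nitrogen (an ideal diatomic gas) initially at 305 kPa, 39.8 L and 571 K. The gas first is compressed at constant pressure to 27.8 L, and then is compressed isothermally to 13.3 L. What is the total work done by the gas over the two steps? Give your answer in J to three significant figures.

Step 1 (isobaric): W = PΔV = (305 kPa)(27.8 − 39.8 L) = -3660 J.
After step 1: P = 305 kPa, V = 27.8 L, T = 398.8 K.
Step 2 (isothermal): W = P₁V₁ ln(V₂/V₁) = (8479) ln(13.3/27.8) = -6251 J.
W_total = -3660 − 6251 = -9911 J.

W_total ≈ -9910 J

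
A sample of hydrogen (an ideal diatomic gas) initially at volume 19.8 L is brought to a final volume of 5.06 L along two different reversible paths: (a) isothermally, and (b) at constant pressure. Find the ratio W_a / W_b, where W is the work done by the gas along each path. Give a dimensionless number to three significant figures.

W_a / W_b ≈ 1.83

Path (a) isothermal: W = P₁V₁ ln(V₂/V₁) → W_a/(P₁V₁) = -1.364.
Path (b) isobaric: W = P₁(V₂ − V₁) → W_b/(P₁V₁) = -0.7444.
W_a / W_b = -1.364 / -0.7444 = 1.833.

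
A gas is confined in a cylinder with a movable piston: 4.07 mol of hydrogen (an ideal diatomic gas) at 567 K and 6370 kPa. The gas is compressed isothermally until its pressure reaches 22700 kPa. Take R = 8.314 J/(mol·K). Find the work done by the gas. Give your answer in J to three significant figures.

W ≈ -24400 J

Isothermal process: W = nRT ln(V₂/V₁) = nRT ln(P₁/P₂).
W = (4.07)(8.314)(567) × ln(6370/22700)
  = 19186 × ln(0.2806) = 19186 × -1.271
W_by_gas = -24381 J.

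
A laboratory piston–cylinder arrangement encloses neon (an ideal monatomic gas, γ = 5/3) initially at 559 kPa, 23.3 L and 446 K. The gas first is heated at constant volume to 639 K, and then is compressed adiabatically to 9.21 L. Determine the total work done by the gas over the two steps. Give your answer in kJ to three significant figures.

W_total ≈ -24.0 kJ

Step 1 (isochoric): W = 0 (constant volume).
After step 1: P = 800.9 kPa (V unchanged).
Step 2 (adiabatic): W = (P₁V₁ − P₂V₂)/(γ−1) = (18661 − 34647)/0.667 = -23979 J.
W_total = 0 − 23979 = -23979 J.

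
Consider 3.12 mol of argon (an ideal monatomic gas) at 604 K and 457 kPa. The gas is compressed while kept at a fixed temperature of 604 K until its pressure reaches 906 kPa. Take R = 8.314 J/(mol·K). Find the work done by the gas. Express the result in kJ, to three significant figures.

Isothermal process: W = nRT ln(V₂/V₁) = nRT ln(P₁/P₂).
W = (3.12)(8.314)(604) × ln(457/906)
  = 15668 × ln(0.5044) = 15668 × -0.6844
W_by_gas = -10722 J.

W ≈ -10.7 kJ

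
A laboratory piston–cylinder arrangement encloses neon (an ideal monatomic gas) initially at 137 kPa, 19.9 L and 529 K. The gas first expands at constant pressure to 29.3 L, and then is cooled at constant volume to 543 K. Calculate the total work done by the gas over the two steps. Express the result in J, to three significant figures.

W_total ≈ 1290 J

Step 1 (isobaric): W = PΔV = (137 kPa)(29.3 − 19.9 L) = 1288 J.
Step 2 (isochoric): W = 0 (constant volume).
W_total = 1288 + 0 = 1288 J.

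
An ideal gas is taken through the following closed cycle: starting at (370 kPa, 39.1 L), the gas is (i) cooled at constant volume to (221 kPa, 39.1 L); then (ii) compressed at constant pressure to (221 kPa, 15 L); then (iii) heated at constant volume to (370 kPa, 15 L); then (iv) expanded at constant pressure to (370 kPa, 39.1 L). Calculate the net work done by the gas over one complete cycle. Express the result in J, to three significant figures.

W_net ≈ 3590 J

Constant-volume legs do no work.
W(ii) = (221)(15 − 39.1) = -5326 J; W(iv) = (370)(39.1 − 15) = 8917 J.
W_net = -5326 + 8917 = 3591 J (the clockwise enclosed area).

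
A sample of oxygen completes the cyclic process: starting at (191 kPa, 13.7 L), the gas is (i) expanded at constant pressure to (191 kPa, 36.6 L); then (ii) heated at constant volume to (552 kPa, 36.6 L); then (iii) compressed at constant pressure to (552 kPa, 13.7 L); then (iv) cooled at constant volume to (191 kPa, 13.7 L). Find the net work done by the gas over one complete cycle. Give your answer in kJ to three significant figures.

W_net ≈ -8.27 kJ

Constant-volume legs do no work.
W(i) = (191)(36.6 − 13.7) = 4374 J; W(iii) = (552)(13.7 − 36.6) = -12641 J.
W_net = 4374 − 12641 = -8267 J (the counter-clockwise enclosed area).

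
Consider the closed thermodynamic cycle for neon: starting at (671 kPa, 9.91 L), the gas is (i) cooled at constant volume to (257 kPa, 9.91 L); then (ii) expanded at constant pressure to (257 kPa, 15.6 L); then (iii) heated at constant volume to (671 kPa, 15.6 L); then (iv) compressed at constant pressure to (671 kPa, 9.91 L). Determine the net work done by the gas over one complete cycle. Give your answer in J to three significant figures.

W_net ≈ -2360 J

Constant-volume legs do no work.
W(ii) = (257)(15.6 − 9.91) = 1462 J; W(iv) = (671)(9.91 − 15.6) = -3818 J.
W_net = 1462 − 3818 = -2356 J (the counter-clockwise enclosed area).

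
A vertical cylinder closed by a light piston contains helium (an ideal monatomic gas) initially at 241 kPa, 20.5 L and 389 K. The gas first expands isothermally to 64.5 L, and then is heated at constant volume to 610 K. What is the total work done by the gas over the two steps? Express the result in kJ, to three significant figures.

Step 1 (isothermal): W = P₁V₁ ln(V₂/V₁) = (4940) ln(64.5/20.5) = 5663 J.
Step 2 (isochoric): W = 0 (constant volume).
W_total = 5663 + 0 = 5663 J.

W_total ≈ 5.66 kJ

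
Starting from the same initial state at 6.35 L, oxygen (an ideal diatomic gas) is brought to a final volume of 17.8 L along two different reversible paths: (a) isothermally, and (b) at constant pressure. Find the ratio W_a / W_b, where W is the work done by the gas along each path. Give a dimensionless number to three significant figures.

Path (a) isothermal: W = P₁V₁ ln(V₂/V₁) → W_a/(P₁V₁) = 1.031.
Path (b) isobaric: W = P₁(V₂ − V₁) → W_b/(P₁V₁) = 1.803.
W_a / W_b = 1.031 / 1.803 = 0.5716.

W_a / W_b ≈ 0.572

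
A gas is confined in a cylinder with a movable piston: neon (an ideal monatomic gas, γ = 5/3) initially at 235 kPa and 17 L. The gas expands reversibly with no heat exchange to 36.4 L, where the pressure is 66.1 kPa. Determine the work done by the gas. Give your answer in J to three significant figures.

Adiabatic: W = (P₁V₁ − P₂V₂)/(γ − 1) with γ = 5/3.
P₁V₁ = 3995 J, P₂V₂ = 2406 J.
W = (3995 − 2406) / 0.6667 = 2383 J.

W ≈ 2380 J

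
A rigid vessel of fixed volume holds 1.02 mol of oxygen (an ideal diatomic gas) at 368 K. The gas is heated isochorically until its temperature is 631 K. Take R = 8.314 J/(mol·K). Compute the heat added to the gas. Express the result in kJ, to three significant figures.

Constant volume ⇒ W = 0, so Q = ΔU = nCᵥΔT with Cᵥ = 5R/2 = 20.79 J/(mol·K).
ΔU = (1.02)(20.79)(631 − 368) = 5576 J.

Q ≈ 5.58 kJ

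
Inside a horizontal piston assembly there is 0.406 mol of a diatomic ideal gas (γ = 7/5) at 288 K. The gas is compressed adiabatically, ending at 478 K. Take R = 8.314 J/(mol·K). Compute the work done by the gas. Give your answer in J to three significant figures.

W ≈ -1600 J

Adiabatic ⇒ Q = 0, so W_by = −ΔU = nCᵥ(T₁ − T₂).
Cᵥ = 5R/2 = 20.79 J/(mol·K).
W = (0.406)(20.79)(288 − 478) = -1603 J.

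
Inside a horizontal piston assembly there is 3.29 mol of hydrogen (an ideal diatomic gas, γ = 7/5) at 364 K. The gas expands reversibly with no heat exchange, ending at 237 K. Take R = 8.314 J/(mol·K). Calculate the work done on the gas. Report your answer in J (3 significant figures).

W ≈ -8680 J

Adiabatic ⇒ Q = 0, so W_by = −ΔU = nCᵥ(T₁ − T₂).
Cᵥ = 5R/2 = 20.79 J/(mol·K).
W = (3.29)(20.79)(364 − 237) = 8685 J.
Work on gas = −W_by = -8685 J.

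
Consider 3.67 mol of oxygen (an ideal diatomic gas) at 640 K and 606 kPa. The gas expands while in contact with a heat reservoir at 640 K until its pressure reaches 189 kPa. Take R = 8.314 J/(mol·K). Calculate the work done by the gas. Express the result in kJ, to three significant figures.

W ≈ 22.8 kJ

Isothermal process: W = nRT ln(V₂/V₁) = nRT ln(P₁/P₂).
W = (3.67)(8.314)(640) × ln(606/189)
  = 19528 × ln(3.206) = 19528 × 1.165
W_by_gas = 22753 J.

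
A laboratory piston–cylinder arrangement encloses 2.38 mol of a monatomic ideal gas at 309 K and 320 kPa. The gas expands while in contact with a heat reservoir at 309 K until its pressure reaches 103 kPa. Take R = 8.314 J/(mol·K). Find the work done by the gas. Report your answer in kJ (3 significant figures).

W ≈ 6.93 kJ

Isothermal process: W = nRT ln(V₂/V₁) = nRT ln(P₁/P₂).
W = (2.38)(8.314)(309) × ln(320/103)
  = 6114 × ln(3.107) = 6114 × 1.134
W_by_gas = 6931 J.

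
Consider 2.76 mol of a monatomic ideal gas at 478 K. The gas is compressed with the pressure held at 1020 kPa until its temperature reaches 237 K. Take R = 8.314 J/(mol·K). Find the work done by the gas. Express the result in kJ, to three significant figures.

W ≈ -5.53 kJ

Isobaric: W = P ΔV = nR ΔT.
W = (2.76)(8.314)(237 − 478) = -5530 J.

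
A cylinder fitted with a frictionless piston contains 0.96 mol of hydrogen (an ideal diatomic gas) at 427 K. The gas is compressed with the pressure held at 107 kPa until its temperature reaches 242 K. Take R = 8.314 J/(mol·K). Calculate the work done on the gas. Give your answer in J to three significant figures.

Isobaric: W = P ΔV = nR ΔT.
W = (0.96)(8.314)(242 − 427) = -1477 J.
Work on gas = −W_by = 1477 J.

W ≈ 1480 J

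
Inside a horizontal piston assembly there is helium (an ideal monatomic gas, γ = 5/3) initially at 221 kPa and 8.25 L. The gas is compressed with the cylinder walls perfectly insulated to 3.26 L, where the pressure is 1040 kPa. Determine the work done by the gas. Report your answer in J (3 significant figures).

W ≈ -2350 J

Adiabatic: W = (P₁V₁ − P₂V₂)/(γ − 1) with γ = 5/3.
P₁V₁ = 1823 J, P₂V₂ = 3390 J.
W = (1823 − 3390) / 0.6667 = -2351 J.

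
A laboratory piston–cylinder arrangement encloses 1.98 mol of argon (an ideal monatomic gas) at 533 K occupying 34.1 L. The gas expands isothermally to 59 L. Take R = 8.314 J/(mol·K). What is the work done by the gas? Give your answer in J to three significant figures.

Isothermal: W = nRT ln(V₂/V₁).
W = (1.98)(8.314)(533) × ln(59/34.1)
  = 8774 × 0.5482
W_by_gas = 4810 J.

W ≈ 4810 J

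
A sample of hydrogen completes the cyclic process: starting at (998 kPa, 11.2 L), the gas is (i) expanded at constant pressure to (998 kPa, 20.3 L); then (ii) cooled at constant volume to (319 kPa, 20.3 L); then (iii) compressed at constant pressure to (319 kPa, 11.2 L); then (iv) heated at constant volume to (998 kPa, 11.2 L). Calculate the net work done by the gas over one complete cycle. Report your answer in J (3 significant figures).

Constant-volume legs do no work.
W(i) = (998)(20.3 − 11.2) = 9082 J; W(iii) = (319)(11.2 − 20.3) = -2903 J.
W_net = 9082 − 2903 = 6179 J (the clockwise enclosed area).

W_net ≈ 6180 J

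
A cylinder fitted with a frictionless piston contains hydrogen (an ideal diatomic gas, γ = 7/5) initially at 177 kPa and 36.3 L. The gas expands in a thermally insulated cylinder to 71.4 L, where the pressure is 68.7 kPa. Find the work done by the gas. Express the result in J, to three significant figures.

W ≈ 3800 J

Adiabatic: W = (P₁V₁ − P₂V₂)/(γ − 1) with γ = 7/5.
P₁V₁ = 6425 J, P₂V₂ = 4905 J.
W = (6425 − 4905) / 0.4 = 3800 J.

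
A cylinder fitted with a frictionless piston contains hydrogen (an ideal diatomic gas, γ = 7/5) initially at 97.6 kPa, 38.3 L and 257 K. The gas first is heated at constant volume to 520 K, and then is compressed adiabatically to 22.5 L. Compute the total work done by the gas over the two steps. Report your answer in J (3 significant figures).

W_total ≈ -4480 J

Step 1 (isochoric): W = 0 (constant volume).
After step 1: P = 197.5 kPa (V unchanged).
Step 2 (adiabatic): W = (P₁V₁ − P₂V₂)/(γ−1) = (7563 − 9357)/0.4 = -4483 J.
W_total = 0 − 4483 = -4483 J.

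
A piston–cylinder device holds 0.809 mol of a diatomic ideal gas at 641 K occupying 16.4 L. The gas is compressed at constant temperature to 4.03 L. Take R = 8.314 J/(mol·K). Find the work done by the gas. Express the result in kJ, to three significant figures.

Isothermal: W = nRT ln(V₂/V₁).
W = (0.809)(8.314)(641) × ln(4.03/16.4)
  = 4311 × -1.404
W_by_gas = -6051 J.

W ≈ -6.05 kJ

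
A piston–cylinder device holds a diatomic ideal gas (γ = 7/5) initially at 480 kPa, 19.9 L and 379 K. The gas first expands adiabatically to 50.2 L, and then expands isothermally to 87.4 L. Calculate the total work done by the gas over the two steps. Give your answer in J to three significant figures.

Step 1 (adiabatic): W = (P₁V₁ − P₂V₂)/(γ−1) = (9552 − 6597)/0.4 = 7387 J.
After step 1: P = 131.4 kPa, V = 50.2 L, T = 261.8 K.
Step 2 (isothermal): W = P₁V₁ ln(V₂/V₁) = (6597) ln(87.4/50.2) = 3658 J.
W_total = 7387 + 3658 = 11045 J.

W_total ≈ 11000 J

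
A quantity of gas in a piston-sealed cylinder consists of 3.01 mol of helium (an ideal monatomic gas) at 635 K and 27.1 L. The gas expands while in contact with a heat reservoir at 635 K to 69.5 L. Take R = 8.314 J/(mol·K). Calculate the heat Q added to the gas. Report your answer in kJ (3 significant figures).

Q ≈ 15.0 kJ

Isothermal ⇒ ΔU = 0, so Q = W = nRT ln(V₂/V₁).
Q = (3.01)(8.314)(635) ln(69.5/27.1) = 15891 × 0.9418 = 14966 J.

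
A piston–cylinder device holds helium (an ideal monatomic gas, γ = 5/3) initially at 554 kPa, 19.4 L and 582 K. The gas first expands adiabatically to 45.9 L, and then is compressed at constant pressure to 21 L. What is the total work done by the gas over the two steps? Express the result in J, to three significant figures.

Step 1 (adiabatic): W = (P₁V₁ − P₂V₂)/(γ−1) = (10748 − 6053)/0.667 = 7042 J.
After step 1: P = 131.9 kPa, V = 45.9 L, T = 327.8 K.
Step 2 (isobaric): W = PΔV = (131.9 kPa)(21 − 45.9 L) = -3284 J.
W_total = 7042 − 3284 = 3758 J.

W_total ≈ 3760 J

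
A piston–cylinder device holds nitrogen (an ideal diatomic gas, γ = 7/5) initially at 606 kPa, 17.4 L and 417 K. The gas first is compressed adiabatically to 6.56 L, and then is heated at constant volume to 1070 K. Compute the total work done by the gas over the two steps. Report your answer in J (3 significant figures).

W_total ≈ -12600 J

Step 1 (adiabatic): W = (P₁V₁ − P₂V₂)/(γ−1) = (10544 − 15577)/0.4 = -12581 J.
Step 2 (isochoric): W = 0 (constant volume).
W_total = -12581 + 0 = -12581 J.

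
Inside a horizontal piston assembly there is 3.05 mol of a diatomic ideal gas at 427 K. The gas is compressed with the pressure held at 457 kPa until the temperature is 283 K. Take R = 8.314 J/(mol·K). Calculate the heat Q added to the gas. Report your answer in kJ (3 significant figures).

Isobaric: W = nRΔT = (3.05)(8.314)(-144) = -3652 J.
ΔU = nCᵥΔT with Cᵥ = 5R/2: ΔU = (3.05)(20.79)(-144) = -9129 J.
Q = ΔU + W = -9129 − 3652 = -12780 J.

Q ≈ -12.8 kJ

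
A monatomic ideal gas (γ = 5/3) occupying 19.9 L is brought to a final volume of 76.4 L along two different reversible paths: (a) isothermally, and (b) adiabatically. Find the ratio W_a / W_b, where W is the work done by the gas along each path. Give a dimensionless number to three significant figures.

W_a / W_b ≈ 1.51

Path (a) isothermal: W = P₁V₁ ln(V₂/V₁) → W_a/(P₁V₁) = 1.345.
Path (b) adiabatic: W = P₁V₁(1 − (V₁/V₂)^(γ−1))/(γ−1) → W_b/(P₁V₁) = 0.8882.
W_a / W_b = 1.345 / 0.8882 = 1.515.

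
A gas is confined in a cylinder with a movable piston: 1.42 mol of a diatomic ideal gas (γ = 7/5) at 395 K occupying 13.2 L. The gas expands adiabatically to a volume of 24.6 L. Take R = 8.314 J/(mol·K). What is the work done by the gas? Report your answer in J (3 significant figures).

Adiabatic: TV^(γ−1) = const with γ = 7/5.
T₂ = T₁ (V₁/V₂)^(γ−1) = 395 × (13.2/24.6)^0.4 = 395 × 0.7796 = 307.9 K.
W_by = nCᵥ(T₁ − T₂) = (1.42)(20.79)(395 − 307.9) = 2570 J.

W ≈ 2570 J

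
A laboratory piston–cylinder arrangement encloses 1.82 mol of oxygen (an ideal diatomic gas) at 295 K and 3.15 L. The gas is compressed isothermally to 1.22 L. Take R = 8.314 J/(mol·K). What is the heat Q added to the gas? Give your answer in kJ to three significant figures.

Q ≈ -4.23 kJ

Isothermal ⇒ ΔU = 0, so Q = W = nRT ln(V₂/V₁).
Q = (1.82)(8.314)(295) ln(1.22/3.15) = 4464 × -0.9486 = -4234 J.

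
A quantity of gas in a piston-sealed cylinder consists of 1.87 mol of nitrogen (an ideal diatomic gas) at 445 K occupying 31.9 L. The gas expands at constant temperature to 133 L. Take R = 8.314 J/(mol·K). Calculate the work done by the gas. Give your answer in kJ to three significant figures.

W ≈ 9.88 kJ

Isothermal: W = nRT ln(V₂/V₁).
W = (1.87)(8.314)(445) × ln(133/31.9)
  = 6918 × 1.428
W_by_gas = 9878 J.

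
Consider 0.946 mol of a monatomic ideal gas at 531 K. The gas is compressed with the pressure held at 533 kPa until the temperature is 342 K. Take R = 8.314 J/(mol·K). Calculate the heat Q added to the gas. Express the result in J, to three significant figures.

Q ≈ -3720 J

Isobaric: W = nRΔT = (0.946)(8.314)(-189) = -1486 J.
ΔU = nCᵥΔT with Cᵥ = 3R/2: ΔU = (0.946)(12.47)(-189) = -2230 J.
Q = ΔU + W = -2230 − 1486 = -3716 J.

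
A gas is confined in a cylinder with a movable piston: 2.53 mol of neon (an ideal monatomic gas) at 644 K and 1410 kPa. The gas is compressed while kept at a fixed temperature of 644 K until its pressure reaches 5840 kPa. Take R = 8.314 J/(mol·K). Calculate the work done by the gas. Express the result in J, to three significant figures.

W ≈ -19300 J

Isothermal process: W = nRT ln(V₂/V₁) = nRT ln(P₁/P₂).
W = (2.53)(8.314)(644) × ln(1410/5840)
  = 13546 × ln(0.2414) = 13546 × -1.421
W_by_gas = -19251 J.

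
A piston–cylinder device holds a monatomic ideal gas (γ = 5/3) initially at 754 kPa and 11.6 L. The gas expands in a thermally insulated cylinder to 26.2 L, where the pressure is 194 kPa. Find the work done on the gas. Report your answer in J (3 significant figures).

Adiabatic: W = (P₁V₁ − P₂V₂)/(γ − 1) with γ = 5/3.
P₁V₁ = 8746 J, P₂V₂ = 5083 J.
W = (8746 − 5083) / 0.6667 = 5495 J.
Work on gas = −W_by = -5495 J.

W ≈ -5500 J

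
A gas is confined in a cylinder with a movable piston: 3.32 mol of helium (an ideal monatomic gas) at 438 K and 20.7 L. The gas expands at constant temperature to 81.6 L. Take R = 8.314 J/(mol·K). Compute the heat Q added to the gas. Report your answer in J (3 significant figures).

Q ≈ 16600 J

Isothermal ⇒ ΔU = 0, so Q = W = nRT ln(V₂/V₁).
Q = (3.32)(8.314)(438) ln(81.6/20.7) = 12090 × 1.372 = 16584 J.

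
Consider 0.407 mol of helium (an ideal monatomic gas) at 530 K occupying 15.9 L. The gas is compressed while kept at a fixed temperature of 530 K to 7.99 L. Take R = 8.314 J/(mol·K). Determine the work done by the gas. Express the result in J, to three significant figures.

W ≈ -1230 J

Isothermal: W = nRT ln(V₂/V₁).
W = (0.407)(8.314)(530) × ln(7.99/15.9)
  = 1793 × -0.6881
W_by_gas = -1234 J.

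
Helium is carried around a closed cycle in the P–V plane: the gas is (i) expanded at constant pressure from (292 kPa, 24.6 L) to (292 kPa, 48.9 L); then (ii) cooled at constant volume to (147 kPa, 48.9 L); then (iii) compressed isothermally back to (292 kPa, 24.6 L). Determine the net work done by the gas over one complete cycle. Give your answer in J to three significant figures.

Leg (i): W = PΔV = (292)(48.9 − 24.6) = 7096 J.
Leg (ii): W = 0.
Leg (iii): W = PᵢVᵢ ln(V_f/Vᵢ) = (7188) ln(24.6/48.9) = -4939 J.
W_net = 7096 − 4939 = 2157 J.

W_net ≈ 2160 J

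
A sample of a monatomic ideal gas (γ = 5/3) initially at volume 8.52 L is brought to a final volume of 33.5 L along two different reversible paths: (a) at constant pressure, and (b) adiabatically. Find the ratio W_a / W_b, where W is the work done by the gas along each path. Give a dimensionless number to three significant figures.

W_a / W_b ≈ 3.27

Path (a) isobaric: W = P₁(V₂ − V₁) → W_a/(P₁V₁) = 2.932.
Path (b) adiabatic: W = P₁V₁(1 − (V₁/V₂)^(γ−1))/(γ−1) → W_b/(P₁V₁) = 0.8979.
W_a / W_b = 2.932 / 0.8979 = 3.265.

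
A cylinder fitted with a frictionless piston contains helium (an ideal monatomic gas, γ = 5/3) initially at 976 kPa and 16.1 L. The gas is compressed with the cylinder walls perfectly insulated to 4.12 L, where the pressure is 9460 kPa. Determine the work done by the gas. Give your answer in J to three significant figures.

Adiabatic: W = (P₁V₁ − P₂V₂)/(γ − 1) with γ = 5/3.
P₁V₁ = 15714 J, P₂V₂ = 38975 J.
W = (15714 − 38975) / 0.6667 = -34892 J.

W ≈ -34900 J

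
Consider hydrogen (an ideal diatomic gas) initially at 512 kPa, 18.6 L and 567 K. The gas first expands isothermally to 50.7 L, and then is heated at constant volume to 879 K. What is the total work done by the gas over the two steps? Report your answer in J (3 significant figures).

Step 1 (isothermal): W = P₁V₁ ln(V₂/V₁) = (9523) ln(50.7/18.6) = 9550 J.
Step 2 (isochoric): W = 0 (constant volume).
W_total = 9550 + 0 = 9550 J.

W_total ≈ 9550 J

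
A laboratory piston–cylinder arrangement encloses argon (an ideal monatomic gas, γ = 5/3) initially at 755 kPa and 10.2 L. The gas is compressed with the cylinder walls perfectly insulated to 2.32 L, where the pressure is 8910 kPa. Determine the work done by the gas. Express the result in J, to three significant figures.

W ≈ -19500 J

Adiabatic: W = (P₁V₁ − P₂V₂)/(γ − 1) with γ = 5/3.
P₁V₁ = 7701 J, P₂V₂ = 20671 J.
W = (7701 − 20671) / 0.6667 = -19455 J.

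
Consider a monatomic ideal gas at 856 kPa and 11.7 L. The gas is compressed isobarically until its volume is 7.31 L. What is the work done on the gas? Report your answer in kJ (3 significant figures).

Isobaric: W = P ΔV.
W = (856 kPa)(7.31 − 11.7 L) = (856)(-4.39) = -3758 J.
Work on gas = −W_by = 3758 J.

W ≈ 3.76 kJ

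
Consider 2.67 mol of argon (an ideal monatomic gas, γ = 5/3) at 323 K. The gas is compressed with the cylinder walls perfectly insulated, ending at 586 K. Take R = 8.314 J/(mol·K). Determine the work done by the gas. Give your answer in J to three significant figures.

Adiabatic ⇒ Q = 0, so W_by = −ΔU = nCᵥ(T₁ − T₂).
Cᵥ = 3R/2 = 12.47 J/(mol·K).
W = (2.67)(12.47)(323 − 586) = -8757 J.

W ≈ -8760 J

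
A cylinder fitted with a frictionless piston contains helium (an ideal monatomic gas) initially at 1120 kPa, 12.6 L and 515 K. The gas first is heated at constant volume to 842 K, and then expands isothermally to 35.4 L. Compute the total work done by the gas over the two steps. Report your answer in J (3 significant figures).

Step 1 (isochoric): W = 0 (constant volume).
After step 1: P = 1831 kPa (V unchanged).
Step 2 (isothermal): W = P₁V₁ ln(V₂/V₁) = (23072) ln(35.4/12.6) = 23834 J.
W_total = 0 + 23834 = 23834 J.

W_total ≈ 23800 J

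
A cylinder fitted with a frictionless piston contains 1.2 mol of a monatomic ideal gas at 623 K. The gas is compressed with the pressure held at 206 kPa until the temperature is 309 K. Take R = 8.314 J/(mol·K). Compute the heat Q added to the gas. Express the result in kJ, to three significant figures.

Isobaric: W = nRΔT = (1.2)(8.314)(-314) = -3133 J.
ΔU = nCᵥΔT with Cᵥ = 3R/2: ΔU = (1.2)(12.47)(-314) = -4699 J.
Q = ΔU + W = -4699 − 3133 = -7832 J.

Q ≈ -7.83 kJ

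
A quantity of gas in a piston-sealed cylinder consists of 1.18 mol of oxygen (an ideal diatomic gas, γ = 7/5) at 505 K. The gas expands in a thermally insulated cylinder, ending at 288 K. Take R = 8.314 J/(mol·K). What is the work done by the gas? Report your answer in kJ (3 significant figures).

Adiabatic ⇒ Q = 0, so W_by = −ΔU = nCᵥ(T₁ − T₂).
Cᵥ = 5R/2 = 20.79 J/(mol·K).
W = (1.18)(20.79)(505 − 288) = 5322 J.

W ≈ 5.32 kJ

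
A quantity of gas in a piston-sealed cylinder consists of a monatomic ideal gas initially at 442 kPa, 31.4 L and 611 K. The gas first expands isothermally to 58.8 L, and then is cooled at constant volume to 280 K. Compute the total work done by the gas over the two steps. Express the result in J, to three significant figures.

W_total ≈ 8710 J

Step 1 (isothermal): W = P₁V₁ ln(V₂/V₁) = (13879) ln(58.8/31.4) = 8707 J.
Step 2 (isochoric): W = 0 (constant volume).
W_total = 8707 + 0 = 8707 J.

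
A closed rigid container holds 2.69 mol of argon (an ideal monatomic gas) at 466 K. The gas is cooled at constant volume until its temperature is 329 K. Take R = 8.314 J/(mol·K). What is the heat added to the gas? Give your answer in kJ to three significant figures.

Q ≈ -4.60 kJ

Constant volume ⇒ W = 0, so Q = ΔU = nCᵥΔT with Cᵥ = 3R/2 = 12.47 J/(mol·K).
ΔU = (2.69)(12.47)(329 − 466) = -4596 J.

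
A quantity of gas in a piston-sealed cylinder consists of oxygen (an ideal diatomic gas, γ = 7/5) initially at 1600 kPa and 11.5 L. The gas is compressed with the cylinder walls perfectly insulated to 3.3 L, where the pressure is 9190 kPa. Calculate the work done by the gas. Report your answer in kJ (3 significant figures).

W ≈ -29.8 kJ

Adiabatic: W = (P₁V₁ − P₂V₂)/(γ − 1) with γ = 7/5.
P₁V₁ = 18400 J, P₂V₂ = 30327 J.
W = (18400 − 30327) / 0.4 = -29818 J.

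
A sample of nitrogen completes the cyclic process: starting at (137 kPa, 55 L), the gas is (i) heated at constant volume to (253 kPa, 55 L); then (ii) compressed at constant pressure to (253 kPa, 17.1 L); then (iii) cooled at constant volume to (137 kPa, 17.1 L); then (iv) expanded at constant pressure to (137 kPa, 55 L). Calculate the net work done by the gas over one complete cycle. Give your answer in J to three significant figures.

Constant-volume legs do no work.
W(ii) = (253)(17.1 − 55) = -9589 J; W(iv) = (137)(55 − 17.1) = 5192 J.
W_net = -9589 + 5192 = -4396 J (the counter-clockwise enclosed area).

W_net ≈ -4400 J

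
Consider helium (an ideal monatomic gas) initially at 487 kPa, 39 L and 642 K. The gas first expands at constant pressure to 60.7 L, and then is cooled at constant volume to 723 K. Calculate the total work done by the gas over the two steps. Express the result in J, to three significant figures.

Step 1 (isobaric): W = PΔV = (487 kPa)(60.7 − 39 L) = 10568 J.
Step 2 (isochoric): W = 0 (constant volume).
W_total = 10568 + 0 = 10568 J.

W_total ≈ 10600 J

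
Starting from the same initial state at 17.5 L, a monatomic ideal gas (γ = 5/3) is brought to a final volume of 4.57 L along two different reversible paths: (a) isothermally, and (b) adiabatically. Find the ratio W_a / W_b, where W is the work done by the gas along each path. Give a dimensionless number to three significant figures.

W_a / W_b ≈ 0.618

Path (a) isothermal: W = P₁V₁ ln(V₂/V₁) → W_a/(P₁V₁) = -1.343.
Path (b) adiabatic: W = P₁V₁(1 − (V₁/V₂)^(γ−1))/(γ−1) → W_b/(P₁V₁) = -2.171.
W_a / W_b = -1.343 / -2.171 = 0.6183.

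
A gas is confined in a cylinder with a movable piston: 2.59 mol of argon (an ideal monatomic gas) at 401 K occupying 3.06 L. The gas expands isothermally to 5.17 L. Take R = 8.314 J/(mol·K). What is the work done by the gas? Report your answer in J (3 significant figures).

Isothermal: W = nRT ln(V₂/V₁).
W = (2.59)(8.314)(401) × ln(5.17/3.06)
  = 8635 × 0.5245
W_by_gas = 4529 J.

W ≈ 4530 J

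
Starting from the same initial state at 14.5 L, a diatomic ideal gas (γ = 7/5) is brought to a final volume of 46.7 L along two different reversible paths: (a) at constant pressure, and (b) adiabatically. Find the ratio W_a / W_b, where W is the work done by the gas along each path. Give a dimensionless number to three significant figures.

Path (a) isobaric: W = P₁(V₂ − V₁) → W_a/(P₁V₁) = 2.221.
Path (b) adiabatic: W = P₁V₁(1 − (V₁/V₂)^(γ−1))/(γ−1) → W_b/(P₁V₁) = 0.9341.
W_a / W_b = 2.221 / 0.9341 = 2.377.

W_a / W_b ≈ 2.38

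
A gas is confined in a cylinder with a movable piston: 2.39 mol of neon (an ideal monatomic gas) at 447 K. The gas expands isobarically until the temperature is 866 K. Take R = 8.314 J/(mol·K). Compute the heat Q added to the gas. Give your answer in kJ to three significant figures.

Q ≈ 20.8 kJ

Isobaric: W = nRΔT = (2.39)(8.314)(419) = 8326 J.
ΔU = nCᵥΔT with Cᵥ = 3R/2: ΔU = (2.39)(12.47)(419) = 12489 J.
Q = ΔU + W = 12489 + 8326 = 20814 J.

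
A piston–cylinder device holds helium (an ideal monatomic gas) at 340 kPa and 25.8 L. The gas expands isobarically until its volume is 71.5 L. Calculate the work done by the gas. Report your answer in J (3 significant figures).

Isobaric: W = P ΔV.
W = (340 kPa)(71.5 − 25.8 L) = (340)(45.7) = 15538 J.

W ≈ 15500 J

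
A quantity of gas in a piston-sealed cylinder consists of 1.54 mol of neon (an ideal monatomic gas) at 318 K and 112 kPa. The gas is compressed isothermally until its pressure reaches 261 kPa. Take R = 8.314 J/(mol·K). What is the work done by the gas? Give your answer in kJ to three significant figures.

W ≈ -3.44 kJ

Isothermal process: W = nRT ln(V₂/V₁) = nRT ln(P₁/P₂).
W = (1.54)(8.314)(318) × ln(112/261)
  = 4072 × ln(0.4291) = 4072 × -0.846
W_by_gas = -3445 J.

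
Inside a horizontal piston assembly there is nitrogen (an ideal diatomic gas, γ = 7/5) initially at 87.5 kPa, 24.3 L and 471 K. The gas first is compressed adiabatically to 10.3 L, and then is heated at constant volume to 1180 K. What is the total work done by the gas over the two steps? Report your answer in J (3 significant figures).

Step 1 (adiabatic): W = (P₁V₁ − P₂V₂)/(γ−1) = (2126 − 2997)/0.4 = -2177 J.
Step 2 (isochoric): W = 0 (constant volume).
W_total = -2177 + 0 = -2177 J.

W_total ≈ -2180 J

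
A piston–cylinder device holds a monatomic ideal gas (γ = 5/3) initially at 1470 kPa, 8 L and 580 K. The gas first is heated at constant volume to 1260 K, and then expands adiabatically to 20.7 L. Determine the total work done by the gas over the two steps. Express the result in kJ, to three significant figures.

W_total ≈ 18.0 kJ

Step 1 (isochoric): W = 0 (constant volume).
After step 1: P = 3193 kPa (V unchanged).
Step 2 (adiabatic): W = (P₁V₁ − P₂V₂)/(γ−1) = (25548 − 13555)/0.667 = 17989 J.
W_total = 0 + 17989 = 17989 J.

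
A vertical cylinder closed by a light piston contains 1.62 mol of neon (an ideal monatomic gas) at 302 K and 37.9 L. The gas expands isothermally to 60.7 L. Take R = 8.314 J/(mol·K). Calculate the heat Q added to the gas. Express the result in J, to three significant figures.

Q ≈ 1920 J

Isothermal ⇒ ΔU = 0, so Q = W = nRT ln(V₂/V₁).
Q = (1.62)(8.314)(302) ln(60.7/37.9) = 4068 × 0.471 = 1916 J.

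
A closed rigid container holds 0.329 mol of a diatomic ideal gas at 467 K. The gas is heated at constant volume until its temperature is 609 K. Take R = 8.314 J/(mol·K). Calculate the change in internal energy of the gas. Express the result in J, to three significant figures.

ΔU ≈ 971 J

Constant volume ⇒ W = 0, so Q = ΔU = nCᵥΔT with Cᵥ = 5R/2 = 20.79 J/(mol·K).
ΔU = (0.329)(20.79)(609 − 467) = 971 J.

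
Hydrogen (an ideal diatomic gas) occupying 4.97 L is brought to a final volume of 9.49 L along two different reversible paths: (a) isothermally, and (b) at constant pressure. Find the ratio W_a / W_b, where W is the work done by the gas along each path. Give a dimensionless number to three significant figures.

Path (a) isothermal: W = P₁V₁ ln(V₂/V₁) → W_a/(P₁V₁) = 0.6468.
Path (b) isobaric: W = P₁(V₂ − V₁) → W_b/(P₁V₁) = 0.9095.
W_a / W_b = 0.6468 / 0.9095 = 0.7112.

W_a / W_b ≈ 0.711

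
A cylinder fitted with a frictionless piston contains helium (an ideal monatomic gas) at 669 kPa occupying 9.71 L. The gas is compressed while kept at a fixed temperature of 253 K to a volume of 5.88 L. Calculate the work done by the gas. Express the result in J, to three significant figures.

W ≈ -3260 J

Isothermal: W = nRT ln(V₂/V₁) = P₁V₁ ln(V₂/V₁).
P₁V₁ = (669 kPa)(9.71 L) = 6496 J.
W = 6496 × ln(5.88/9.71) = 6496 × -0.5016
W_by_gas = -3258 J.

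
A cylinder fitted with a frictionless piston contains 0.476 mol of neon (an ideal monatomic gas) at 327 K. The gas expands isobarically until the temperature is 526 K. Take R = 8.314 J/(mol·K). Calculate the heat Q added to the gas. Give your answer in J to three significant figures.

Q ≈ 1970 J

Isobaric: W = nRΔT = (0.476)(8.314)(199) = 787.5 J.
ΔU = nCᵥΔT with Cᵥ = 3R/2: ΔU = (0.476)(12.47)(199) = 1181 J.
Q = ΔU + W = 1181 + 787.5 = 1969 J.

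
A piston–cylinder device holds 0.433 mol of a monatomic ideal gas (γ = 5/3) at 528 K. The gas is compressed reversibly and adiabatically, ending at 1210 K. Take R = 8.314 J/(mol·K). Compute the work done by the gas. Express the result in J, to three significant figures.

Adiabatic ⇒ Q = 0, so W_by = −ΔU = nCᵥ(T₁ − T₂).
Cᵥ = 3R/2 = 12.47 J/(mol·K).
W = (0.433)(12.47)(528 − 1210) = -3683 J.

W ≈ -3680 J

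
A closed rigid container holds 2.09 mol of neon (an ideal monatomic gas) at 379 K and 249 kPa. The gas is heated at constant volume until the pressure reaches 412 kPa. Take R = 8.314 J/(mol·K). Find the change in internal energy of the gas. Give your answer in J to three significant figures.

ΔU ≈ 6470 J

Constant volume ⇒ W = 0, so Q = ΔU = nCᵥΔT with Cᵥ = 3R/2 = 12.47 J/(mol·K).
At constant V, T₂/T₁ = P₂/P₁ ⇒ ΔT = T₁(P₂/P₁ − 1) = 379·(412/249 − 1) = 248.1 K.
ΔU = (2.09)(12.47)(248.1) = 6467 J.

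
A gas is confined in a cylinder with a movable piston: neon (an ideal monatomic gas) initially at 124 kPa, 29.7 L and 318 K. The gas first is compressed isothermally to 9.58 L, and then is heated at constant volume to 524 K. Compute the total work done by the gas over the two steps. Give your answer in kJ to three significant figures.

W_total ≈ -4.17 kJ

Step 1 (isothermal): W = P₁V₁ ln(V₂/V₁) = (3683) ln(9.58/29.7) = -4167 J.
Step 2 (isochoric): W = 0 (constant volume).
W_total = -4167 + 0 = -4167 J.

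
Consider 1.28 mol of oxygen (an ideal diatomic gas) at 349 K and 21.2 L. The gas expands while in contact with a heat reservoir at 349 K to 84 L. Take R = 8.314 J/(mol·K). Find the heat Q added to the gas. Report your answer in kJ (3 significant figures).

Isothermal ⇒ ΔU = 0, so Q = W = nRT ln(V₂/V₁).
Q = (1.28)(8.314)(349) ln(84/21.2) = 3714 × 1.377 = 5114 J.

Q ≈ 5.11 kJ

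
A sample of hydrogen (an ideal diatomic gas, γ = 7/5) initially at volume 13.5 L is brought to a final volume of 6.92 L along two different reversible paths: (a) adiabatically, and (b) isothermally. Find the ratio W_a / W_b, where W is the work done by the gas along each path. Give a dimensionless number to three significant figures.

W_a / W_b ≈ 1.15

Path (a) adiabatic: W = P₁V₁(1 − (V₁/V₂)^(γ−1))/(γ−1) → W_a/(P₁V₁) = -0.7661.
Path (b) isothermal: W = P₁V₁ ln(V₂/V₁) → W_b/(P₁V₁) = -0.6683.
W_a / W_b = -0.7661 / -0.6683 = 1.146.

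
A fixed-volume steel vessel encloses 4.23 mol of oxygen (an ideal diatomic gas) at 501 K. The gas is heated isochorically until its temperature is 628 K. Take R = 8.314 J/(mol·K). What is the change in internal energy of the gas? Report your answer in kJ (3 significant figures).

ΔU ≈ 11.2 kJ

Constant volume ⇒ W = 0, so Q = ΔU = nCᵥΔT with Cᵥ = 5R/2 = 20.79 J/(mol·K).
ΔU = (4.23)(20.79)(628 − 501) = 11166 J.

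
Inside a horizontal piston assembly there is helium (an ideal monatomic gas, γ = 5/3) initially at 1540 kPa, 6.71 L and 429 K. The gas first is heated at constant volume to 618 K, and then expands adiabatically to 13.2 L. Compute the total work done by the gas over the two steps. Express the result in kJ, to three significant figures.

W_total ≈ 8.11 kJ

Step 1 (isochoric): W = 0 (constant volume).
After step 1: P = 2218 kPa (V unchanged).
Step 2 (adiabatic): W = (P₁V₁ − P₂V₂)/(γ−1) = (14886 − 9481)/0.667 = 8107 J.
W_total = 0 + 8107 = 8107 J.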